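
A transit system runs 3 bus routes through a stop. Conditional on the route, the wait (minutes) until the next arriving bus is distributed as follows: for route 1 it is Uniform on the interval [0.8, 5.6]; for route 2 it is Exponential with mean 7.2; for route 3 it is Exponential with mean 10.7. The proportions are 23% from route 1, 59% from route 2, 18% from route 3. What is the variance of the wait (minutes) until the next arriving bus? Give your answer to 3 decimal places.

Per component, 1: μ=3.2, E[X²]=12.16; 2: μ=7.2, E[X²]=103.68; 3: μ=10.7, E[X²]=228.98.
E[X] = 0.23·3.2 + 0.59·7.2 + 0.18·10.7 = 6.91.
E[X²] = 0.23·12.16 + 0.59·103.68 + 0.18·228.98 = 105.184.
Var(X) = E[X²] − (E[X])² = 105.184 − 47.7481 = 57.4363.

57.436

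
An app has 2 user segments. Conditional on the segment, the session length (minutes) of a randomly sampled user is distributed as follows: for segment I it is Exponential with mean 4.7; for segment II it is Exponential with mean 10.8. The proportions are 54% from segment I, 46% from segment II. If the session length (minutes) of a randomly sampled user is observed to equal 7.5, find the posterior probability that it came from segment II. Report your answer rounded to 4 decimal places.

Likelihoods f(7.5 | ·): I: 0.0431399; II: 0.0462363.
Posterior ∝ prior × likelihood. Numerator for II: 0.46·0.0462363 = 0.0212687.
Normalizing constant: 0.54·0.0431399 + 0.46·0.0462363 = 0.0445642.
P(II | observation) = 0.0212687 / 0.0445642 = 0.477259.

0.4773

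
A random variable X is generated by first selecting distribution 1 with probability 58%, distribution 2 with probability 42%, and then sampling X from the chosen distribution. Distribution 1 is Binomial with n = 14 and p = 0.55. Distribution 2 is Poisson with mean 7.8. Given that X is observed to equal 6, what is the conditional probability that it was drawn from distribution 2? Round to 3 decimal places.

Likelihoods P(X=6 | ·): 1: 0.139776; 2: 0.128156.
Posterior ∝ prior × likelihood. Numerator for 2: 0.42·0.128156 = 0.0538254.
Normalizing constant: 0.58·0.139776 + 0.42·0.128156 = 0.134895.
P(2 | observation) = 0.0538254 / 0.134895 = 0.399016.

0.399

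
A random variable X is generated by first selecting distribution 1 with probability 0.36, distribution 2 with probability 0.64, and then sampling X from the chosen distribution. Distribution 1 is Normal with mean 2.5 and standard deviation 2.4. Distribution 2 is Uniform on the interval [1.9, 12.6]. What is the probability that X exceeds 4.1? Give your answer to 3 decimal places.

Conditional on each component, P(X > 4.1): 1: 0.252493; 2: 0.794393.
By total probability, P(X > 4.1) = 0.36·0.252493 + 0.64·0.794393 = 0.599309.

0.599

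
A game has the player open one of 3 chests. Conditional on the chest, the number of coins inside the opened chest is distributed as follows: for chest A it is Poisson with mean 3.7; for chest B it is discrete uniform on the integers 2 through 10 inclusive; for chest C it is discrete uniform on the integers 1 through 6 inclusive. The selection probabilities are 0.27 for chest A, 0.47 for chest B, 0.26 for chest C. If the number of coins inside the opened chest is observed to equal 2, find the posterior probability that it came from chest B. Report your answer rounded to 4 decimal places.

0.3697

Likelihoods P(X=2 | ·): A: 0.169233; B: 0.111111; C: 0.166667.
Posterior ∝ prior × likelihood. Numerator for B: 0.47·0.111111 = 0.0522222.
Normalizing constant: 0.27·0.169233 + 0.47·0.111111 + 0.26·0.166667 = 0.141248.
P(B | observation) = 0.0522222 / 0.141248 = 0.369719.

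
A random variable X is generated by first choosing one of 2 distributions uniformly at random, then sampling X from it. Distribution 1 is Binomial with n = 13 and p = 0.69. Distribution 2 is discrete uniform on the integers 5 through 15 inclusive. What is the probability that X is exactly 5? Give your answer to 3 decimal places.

0.054

Conditional on each component, P(X = 5): 1: 0.0171679; 2: 0.0909091.
By total probability, P(X = 5) = 0.5·0.0171679 + 0.5·0.0909091 = 0.0540385.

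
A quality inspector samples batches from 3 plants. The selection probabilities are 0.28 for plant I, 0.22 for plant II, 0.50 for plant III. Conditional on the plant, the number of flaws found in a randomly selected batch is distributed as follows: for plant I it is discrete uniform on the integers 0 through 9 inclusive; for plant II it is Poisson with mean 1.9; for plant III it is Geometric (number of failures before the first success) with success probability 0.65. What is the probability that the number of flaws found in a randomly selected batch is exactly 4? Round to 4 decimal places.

0.0507

Conditional on each plant, P(X = 4): I: 0.1; II: 0.0812164; III: 0.00975406.
By total probability, P(X = 4) = 0.28·0.1 + 0.22·0.0812164 + 0.5·0.00975406 = 0.0507446.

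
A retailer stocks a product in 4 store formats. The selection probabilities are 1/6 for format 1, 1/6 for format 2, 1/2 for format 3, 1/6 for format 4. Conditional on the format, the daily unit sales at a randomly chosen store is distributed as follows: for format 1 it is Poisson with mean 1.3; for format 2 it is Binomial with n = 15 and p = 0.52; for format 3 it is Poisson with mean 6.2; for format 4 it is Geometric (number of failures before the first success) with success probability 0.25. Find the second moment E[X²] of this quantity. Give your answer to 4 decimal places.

37.0823

For each component E[X²] = Var + (mean)², giving 1: 2.99; 2: 64.584; 3: 44.64; 4: 21.
Overall E[X²] = 0.166667·2.99 + 0.166667·64.584 + 0.5·44.64 + 0.166667·21 = 37.0823.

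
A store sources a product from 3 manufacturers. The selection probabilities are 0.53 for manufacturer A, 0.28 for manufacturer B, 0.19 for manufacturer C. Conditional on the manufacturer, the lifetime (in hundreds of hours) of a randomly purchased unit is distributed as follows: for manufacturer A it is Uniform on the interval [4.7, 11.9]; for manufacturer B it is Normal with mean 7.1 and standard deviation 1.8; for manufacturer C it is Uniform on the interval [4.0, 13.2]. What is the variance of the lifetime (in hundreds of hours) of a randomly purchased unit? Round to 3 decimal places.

4.879

Per component, A: μ=8.3, E[X²]=73.21; B: μ=7.1, E[X²]=53.65; C: μ=8.6, E[X²]=81.0133.
E[X] = 0.53·8.3 + 0.28·7.1 + 0.19·8.6 = 8.021.
E[X²] = 0.53·73.21 + 0.28·53.65 + 0.19·81.0133 = 69.2158.
Var(X) = E[X²] − (E[X])² = 69.2158 − 64.3364 = 4.87939.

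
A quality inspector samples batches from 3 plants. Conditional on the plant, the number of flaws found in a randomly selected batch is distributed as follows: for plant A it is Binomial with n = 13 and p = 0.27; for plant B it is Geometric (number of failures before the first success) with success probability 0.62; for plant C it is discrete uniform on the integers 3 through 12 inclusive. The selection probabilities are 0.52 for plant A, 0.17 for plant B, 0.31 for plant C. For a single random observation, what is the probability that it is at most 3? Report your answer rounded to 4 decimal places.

0.4665

Conditional on each plant, P(X ≤ 3): A: 0.517424; B: 0.979149; C: 0.1.
By total probability, P(X ≤ 3) = 0.52·0.517424 + 0.17·0.979149 + 0.31·0.1 = 0.466516.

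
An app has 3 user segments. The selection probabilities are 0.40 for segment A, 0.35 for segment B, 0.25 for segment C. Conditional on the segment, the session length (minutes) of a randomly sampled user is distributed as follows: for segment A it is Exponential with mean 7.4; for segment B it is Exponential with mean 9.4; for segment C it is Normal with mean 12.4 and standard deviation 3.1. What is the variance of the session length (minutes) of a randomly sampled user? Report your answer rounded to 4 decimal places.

59.0800

Per component, A: μ=7.4, E[X²]=109.52; B: μ=9.4, E[X²]=176.72; C: μ=12.4, E[X²]=163.37.
E[X] = 0.4·7.4 + 0.35·9.4 + 0.25·12.4 = 9.35.
E[X²] = 0.4·109.52 + 0.35·176.72 + 0.25·163.37 = 146.503.
Var(X) = E[X²] − (E[X])² = 146.503 − 87.4225 = 59.08.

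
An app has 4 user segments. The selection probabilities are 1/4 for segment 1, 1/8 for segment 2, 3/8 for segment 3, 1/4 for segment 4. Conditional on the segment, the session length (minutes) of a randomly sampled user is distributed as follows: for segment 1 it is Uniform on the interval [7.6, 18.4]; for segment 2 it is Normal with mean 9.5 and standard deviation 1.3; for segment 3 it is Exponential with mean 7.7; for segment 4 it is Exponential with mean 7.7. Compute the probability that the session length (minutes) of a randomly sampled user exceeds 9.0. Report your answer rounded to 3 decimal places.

Conditional on each segment, P(X > 9.0): 1: 0.87037; 2: 0.649739; 3: 0.31073; 4: 0.31073.
By total probability, P(X > 9.0) = 0.25·0.87037 + 0.125·0.649739 + 0.375·0.31073 + 0.25·0.31073 = 0.493016.

0.493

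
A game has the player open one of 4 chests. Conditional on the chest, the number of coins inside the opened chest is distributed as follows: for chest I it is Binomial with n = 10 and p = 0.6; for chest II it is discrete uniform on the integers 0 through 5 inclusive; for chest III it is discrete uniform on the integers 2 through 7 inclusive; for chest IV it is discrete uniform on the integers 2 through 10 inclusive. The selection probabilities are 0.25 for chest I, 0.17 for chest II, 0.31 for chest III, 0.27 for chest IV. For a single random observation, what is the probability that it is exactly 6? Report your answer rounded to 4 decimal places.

0.1444

Conditional on each chest, P(X = 6): I: 0.250823; II: 0; III: 0.166667; IV: 0.111111.
By total probability, P(X = 6) = 0.25·0.250823 + 0.17·0 + 0.31·0.166667 + 0.27·0.111111 = 0.144372.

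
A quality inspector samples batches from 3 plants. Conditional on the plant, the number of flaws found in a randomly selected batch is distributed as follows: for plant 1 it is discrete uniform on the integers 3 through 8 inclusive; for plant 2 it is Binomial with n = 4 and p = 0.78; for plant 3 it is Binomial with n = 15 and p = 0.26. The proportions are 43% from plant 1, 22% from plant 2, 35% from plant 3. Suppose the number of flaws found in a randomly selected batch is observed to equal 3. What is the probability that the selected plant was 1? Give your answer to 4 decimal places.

0.2998

Likelihoods P(X=3 | ·): 1: 0.166667; 2: 0.417606; 3: 0.215631.
Posterior ∝ prior × likelihood. Numerator for 1: 0.43·0.166667 = 0.0716667.
Normalizing constant: 0.43·0.166667 + 0.22·0.417606 + 0.35·0.215631 = 0.239011.
P(1 | observation) = 0.0716667 / 0.239011 = 0.299847.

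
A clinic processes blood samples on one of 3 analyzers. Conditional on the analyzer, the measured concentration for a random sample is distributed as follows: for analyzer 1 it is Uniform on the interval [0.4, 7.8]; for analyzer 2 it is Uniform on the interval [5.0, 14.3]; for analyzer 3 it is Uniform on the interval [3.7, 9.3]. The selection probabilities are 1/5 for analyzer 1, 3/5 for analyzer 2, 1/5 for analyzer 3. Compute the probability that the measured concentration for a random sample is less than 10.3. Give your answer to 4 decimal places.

Conditional on each analyzer, P(X < 10.3): 1: 1; 2: 0.569892; 3: 1.
By total probability, P(X < 10.3) = 0.2·1 + 0.6·0.569892 + 0.2·1 = 0.741935.

0.7419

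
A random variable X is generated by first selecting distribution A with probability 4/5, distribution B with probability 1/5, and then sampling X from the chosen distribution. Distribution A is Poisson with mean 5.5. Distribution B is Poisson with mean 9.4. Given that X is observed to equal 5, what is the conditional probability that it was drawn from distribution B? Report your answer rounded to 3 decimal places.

0.069

Likelihoods P(X=5 | ·): A: 0.171401; B: 0.0505929.
Posterior ∝ prior × likelihood. Numerator for B: 0.2·0.0505929 = 0.0101186.
Normalizing constant: 0.8·0.171401 + 0.2·0.0505929 = 0.147239.
P(B | observation) = 0.0101186 / 0.147239 = 0.0687221.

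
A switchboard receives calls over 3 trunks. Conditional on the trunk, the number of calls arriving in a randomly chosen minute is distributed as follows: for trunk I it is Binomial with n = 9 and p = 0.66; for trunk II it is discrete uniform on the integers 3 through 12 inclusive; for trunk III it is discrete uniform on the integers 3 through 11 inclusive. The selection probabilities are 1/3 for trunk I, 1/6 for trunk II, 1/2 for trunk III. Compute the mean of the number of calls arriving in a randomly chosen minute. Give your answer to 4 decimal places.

Component means — I: 5.94; II: 7.5; III: 7.
E[X] = 0.333333·5.94 + 0.166667·7.5 + 0.5·7 = 6.73.

6.7300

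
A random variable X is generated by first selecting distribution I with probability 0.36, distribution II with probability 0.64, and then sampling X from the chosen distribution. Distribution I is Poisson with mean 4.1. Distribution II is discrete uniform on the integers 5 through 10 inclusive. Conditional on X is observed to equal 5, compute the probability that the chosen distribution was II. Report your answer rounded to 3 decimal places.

0.649

Likelihoods P(X=5 | ·): I: 0.160004; II: 0.166667.
Posterior ∝ prior × likelihood. Numerator for II: 0.64·0.166667 = 0.106667.
Normalizing constant: 0.36·0.160004 + 0.64·0.166667 = 0.164268.
P(II | observation) = 0.106667 / 0.164268 = 0.649345.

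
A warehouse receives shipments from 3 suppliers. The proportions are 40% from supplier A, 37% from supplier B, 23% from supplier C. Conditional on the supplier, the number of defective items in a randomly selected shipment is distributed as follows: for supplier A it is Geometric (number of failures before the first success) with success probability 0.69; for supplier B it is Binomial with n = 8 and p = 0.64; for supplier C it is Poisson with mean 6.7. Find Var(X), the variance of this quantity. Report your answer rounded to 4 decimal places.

9.5192

Per component, A: μ=0.449275, E[X²]=0.852972; B: μ=5.12, E[X²]=28.0576; C: μ=6.7, E[X²]=51.59.
E[X] = 0.4·0.449275 + 0.37·5.12 + 0.23·6.7 = 3.61511.
E[X²] = 0.4·0.852972 + 0.37·28.0576 + 0.23·51.59 = 22.5882.
Var(X) = E[X²] − (E[X])² = 22.5882 − 13.069 = 9.51918.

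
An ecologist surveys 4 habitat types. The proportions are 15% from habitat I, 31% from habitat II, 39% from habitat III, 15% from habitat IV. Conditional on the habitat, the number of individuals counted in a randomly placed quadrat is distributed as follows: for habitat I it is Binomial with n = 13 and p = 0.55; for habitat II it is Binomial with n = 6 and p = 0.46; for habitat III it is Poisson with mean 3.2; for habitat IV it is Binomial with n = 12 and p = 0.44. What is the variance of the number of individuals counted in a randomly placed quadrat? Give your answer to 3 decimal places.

5.096

Per component, I: μ=7.15, E[X²]=54.34; II: μ=2.76, E[X²]=9.108; III: μ=3.2, E[X²]=13.44; IV: μ=5.28, E[X²]=30.8352.
E[X] = 0.15·7.15 + 0.31·2.76 + 0.39·3.2 + 0.15·5.28 = 3.9681.
E[X²] = 0.15·54.34 + 0.31·9.108 + 0.39·13.44 + 0.15·30.8352 = 20.8414.
Var(X) = E[X²] − (E[X])² = 20.8414 − 15.7458 = 5.09554.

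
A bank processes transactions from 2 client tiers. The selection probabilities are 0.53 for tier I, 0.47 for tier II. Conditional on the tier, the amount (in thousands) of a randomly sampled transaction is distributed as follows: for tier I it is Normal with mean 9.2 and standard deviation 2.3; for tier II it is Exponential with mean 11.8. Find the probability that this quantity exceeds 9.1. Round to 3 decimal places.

0.492

Conditional on each tier, P(X > 9.1): I: 0.51734; II: 0.462464.
By total probability, P(X > 9.1) = 0.53·0.51734 + 0.47·0.462464 = 0.491548.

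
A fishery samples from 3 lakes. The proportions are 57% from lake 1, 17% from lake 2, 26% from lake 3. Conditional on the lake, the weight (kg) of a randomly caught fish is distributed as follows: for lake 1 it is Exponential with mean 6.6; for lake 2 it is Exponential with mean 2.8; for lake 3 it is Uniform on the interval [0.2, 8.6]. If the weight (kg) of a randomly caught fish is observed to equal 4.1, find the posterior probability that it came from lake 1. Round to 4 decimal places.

0.5077

Likelihoods f(4.1 | ·): 1: 0.081408; 2: 0.0825868; 3: 0.119048.
Posterior ∝ prior × likelihood. Numerator for 1: 0.57·0.081408 = 0.0464026.
Normalizing constant: 0.57·0.081408 + 0.17·0.0825868 + 0.26·0.119048 = 0.0913947.
P(1 | observation) = 0.0464026 / 0.0913947 = 0.507716.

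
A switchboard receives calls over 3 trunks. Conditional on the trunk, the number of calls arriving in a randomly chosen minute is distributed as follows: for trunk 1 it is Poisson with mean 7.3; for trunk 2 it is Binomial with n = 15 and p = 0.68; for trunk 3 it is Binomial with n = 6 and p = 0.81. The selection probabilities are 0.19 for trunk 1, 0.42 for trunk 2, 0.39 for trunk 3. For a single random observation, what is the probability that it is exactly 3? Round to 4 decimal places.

0.0368

Conditional on each trunk, P(X = 3): 1: 0.0437993; 2: 0.000164945; 3: 0.0729031.
By total probability, P(X = 3) = 0.19·0.0437993 + 0.42·0.000164945 + 0.39·0.0729031 = 0.0368234.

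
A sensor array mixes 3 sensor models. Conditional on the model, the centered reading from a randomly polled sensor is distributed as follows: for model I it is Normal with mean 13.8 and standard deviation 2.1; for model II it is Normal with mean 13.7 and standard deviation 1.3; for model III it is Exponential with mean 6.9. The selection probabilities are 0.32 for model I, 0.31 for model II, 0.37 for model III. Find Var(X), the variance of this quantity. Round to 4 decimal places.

Per component, I: μ=13.8, E[X²]=194.85; II: μ=13.7, E[X²]=189.38; III: μ=6.9, E[X²]=95.22.
E[X] = 0.32·13.8 + 0.31·13.7 + 0.37·6.9 = 11.216.
E[X²] = 0.32·194.85 + 0.31·189.38 + 0.37·95.22 = 156.291.
Var(X) = E[X²] − (E[X])² = 156.291 − 125.799 = 30.4925.

30.4925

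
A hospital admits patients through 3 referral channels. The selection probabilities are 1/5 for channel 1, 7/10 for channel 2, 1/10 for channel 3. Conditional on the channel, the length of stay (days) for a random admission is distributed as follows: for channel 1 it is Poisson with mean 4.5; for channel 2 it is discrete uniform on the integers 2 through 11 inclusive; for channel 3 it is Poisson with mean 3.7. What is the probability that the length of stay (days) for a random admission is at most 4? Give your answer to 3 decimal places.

0.385

Conditional on each channel, P(X ≤ 4): 1: 0.532104; 2: 0.3; 3: 0.687219.
By total probability, P(X ≤ 4) = 0.2·0.532104 + 0.7·0.3 + 0.1·0.687219 = 0.385143.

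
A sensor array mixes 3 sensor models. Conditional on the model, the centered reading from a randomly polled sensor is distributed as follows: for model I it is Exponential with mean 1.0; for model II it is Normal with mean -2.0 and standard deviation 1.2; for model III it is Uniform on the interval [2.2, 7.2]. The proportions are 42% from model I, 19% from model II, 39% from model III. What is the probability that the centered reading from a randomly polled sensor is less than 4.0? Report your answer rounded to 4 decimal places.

0.7427

Conditional on each model, P(X < 4.0): I: 0.981684; II: 1; III: 0.36.
By total probability, P(X < 4.0) = 0.42·0.981684 + 0.19·1 + 0.39·0.36 = 0.742707.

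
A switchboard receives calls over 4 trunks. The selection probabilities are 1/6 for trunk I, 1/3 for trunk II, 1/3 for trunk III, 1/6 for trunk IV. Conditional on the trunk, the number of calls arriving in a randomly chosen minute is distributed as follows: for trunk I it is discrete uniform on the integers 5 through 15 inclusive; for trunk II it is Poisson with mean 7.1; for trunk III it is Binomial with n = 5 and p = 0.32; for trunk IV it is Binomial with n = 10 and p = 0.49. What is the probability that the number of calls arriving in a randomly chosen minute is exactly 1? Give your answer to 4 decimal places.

Conditional on each trunk, P(X = 1): I: 0; II: 0.00585824; III: 0.342102; IV: 0.0114374.
By total probability, P(X = 1) = 0.166667·0 + 0.333333·0.00585824 + 0.333333·0.342102 + 0.166667·0.0114374 = 0.117893.

0.1179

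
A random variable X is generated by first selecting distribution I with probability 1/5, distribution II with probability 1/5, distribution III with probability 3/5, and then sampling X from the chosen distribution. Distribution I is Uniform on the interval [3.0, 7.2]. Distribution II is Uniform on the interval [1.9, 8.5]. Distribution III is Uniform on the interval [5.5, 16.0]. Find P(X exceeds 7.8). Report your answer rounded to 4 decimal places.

0.4898

Conditional on each component, P(X > 7.8): I: 0; II: 0.106061; III: 0.780952.
By total probability, P(X > 7.8) = 0.2·0 + 0.2·0.106061 + 0.6·0.780952 = 0.489784.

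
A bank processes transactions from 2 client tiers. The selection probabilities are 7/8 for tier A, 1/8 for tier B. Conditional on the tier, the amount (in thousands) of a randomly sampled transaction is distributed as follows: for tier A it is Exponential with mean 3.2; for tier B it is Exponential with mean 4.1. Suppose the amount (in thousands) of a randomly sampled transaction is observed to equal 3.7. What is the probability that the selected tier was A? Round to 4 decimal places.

Likelihoods f(3.7 | ·): A: 0.0983325; B: 0.0989218.
Posterior ∝ prior × likelihood. Numerator for A: 0.875·0.0983325 = 0.0860409.
Normalizing constant: 0.875·0.0983325 + 0.125·0.0989218 = 0.0984061.
P(A | observation) = 0.0860409 / 0.0984061 = 0.874345.

0.8743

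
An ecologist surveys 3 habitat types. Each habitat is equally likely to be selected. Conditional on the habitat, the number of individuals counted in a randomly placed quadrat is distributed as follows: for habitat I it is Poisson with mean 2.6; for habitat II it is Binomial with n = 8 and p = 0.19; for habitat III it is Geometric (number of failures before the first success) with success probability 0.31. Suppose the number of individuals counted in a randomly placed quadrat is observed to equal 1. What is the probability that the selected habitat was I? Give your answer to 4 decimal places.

0.2559

Likelihoods P(X=1 | ·): I: 0.193111; II: 0.347727; III: 0.2139.
Posterior ∝ prior × likelihood. Numerator for I: 0.333333·0.193111 = 0.0643704.
Normalizing constant: 0.333333·0.193111 + 0.333333·0.347727 + 0.333333·0.2139 = 0.25158.
P(I | observation) = 0.0643704 / 0.25158 = 0.255865.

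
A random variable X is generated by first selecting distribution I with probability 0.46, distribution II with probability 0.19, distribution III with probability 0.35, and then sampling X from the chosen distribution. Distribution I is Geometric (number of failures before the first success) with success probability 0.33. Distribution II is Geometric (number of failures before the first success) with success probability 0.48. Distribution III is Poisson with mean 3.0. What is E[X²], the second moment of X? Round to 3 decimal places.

For each component E[X²] = Var + (mean)², giving I: 10.2746; II: 3.43056; III: 12.
Overall E[X²] = 0.46·10.2746 + 0.19·3.43056 + 0.35·12 = 9.5781.

9.578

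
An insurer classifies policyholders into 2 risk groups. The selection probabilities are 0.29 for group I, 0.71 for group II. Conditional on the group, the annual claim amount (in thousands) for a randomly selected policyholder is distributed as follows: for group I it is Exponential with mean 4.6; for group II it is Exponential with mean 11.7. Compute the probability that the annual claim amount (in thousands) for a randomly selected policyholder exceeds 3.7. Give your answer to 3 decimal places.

Conditional on each group, P(X > 3.7): I: 0.44738; II: 0.728885.
By total probability, P(X > 3.7) = 0.29·0.44738 + 0.71·0.728885 = 0.647248.

0.647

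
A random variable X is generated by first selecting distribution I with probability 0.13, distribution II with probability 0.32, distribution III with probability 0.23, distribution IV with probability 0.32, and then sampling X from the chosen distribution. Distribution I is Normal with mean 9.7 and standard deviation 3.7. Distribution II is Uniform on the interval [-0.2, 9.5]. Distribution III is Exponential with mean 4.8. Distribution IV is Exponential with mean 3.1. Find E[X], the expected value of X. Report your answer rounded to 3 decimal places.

4.845

Component means — I: 9.7; II: 4.65; III: 4.8; IV: 3.1.
E[X] = 0.13·9.7 + 0.32·4.65 + 0.23·4.8 + 0.32·3.1 = 4.845.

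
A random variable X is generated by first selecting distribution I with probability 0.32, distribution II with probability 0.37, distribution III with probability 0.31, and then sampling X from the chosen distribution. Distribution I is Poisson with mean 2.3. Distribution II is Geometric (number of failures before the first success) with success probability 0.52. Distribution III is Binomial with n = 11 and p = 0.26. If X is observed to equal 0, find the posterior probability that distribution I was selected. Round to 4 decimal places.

0.1361

Likelihoods P(X=0 | ·): I: 0.100259; II: 0.52; III: 0.0364375.
Posterior ∝ prior × likelihood. Numerator for I: 0.32·0.100259 = 0.0320828.
Normalizing constant: 0.32·0.100259 + 0.37·0.52 + 0.31·0.0364375 = 0.235778.
P(I | observation) = 0.0320828 / 0.235778 = 0.136072.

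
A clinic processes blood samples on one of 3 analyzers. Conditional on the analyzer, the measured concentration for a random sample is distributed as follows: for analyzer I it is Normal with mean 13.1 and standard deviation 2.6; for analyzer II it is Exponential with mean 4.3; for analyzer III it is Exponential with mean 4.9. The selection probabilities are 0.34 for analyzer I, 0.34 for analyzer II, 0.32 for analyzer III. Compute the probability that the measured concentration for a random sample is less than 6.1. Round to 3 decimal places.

Conditional on each analyzer, P(X < 6.1): I: 0.00354797; II: 0.757948; III: 0.71203.
By total probability, P(X < 6.1) = 0.34·0.00354797 + 0.34·0.757948 + 0.32·0.71203 = 0.486758.

0.487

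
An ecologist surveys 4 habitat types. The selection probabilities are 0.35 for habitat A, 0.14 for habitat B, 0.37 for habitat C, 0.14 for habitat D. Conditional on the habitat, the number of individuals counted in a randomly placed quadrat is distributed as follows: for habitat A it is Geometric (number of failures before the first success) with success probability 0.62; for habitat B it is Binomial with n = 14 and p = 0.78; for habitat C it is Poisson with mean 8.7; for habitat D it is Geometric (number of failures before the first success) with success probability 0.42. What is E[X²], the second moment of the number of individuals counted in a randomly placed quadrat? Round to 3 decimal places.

49.460

For each component E[X²] = Var + (mean)², giving A: 1.3642; B: 121.649; C: 84.39; D: 5.19501.
Overall E[X²] = 0.35·1.3642 + 0.14·121.649 + 0.37·84.39 + 0.14·5.19501 = 49.4599.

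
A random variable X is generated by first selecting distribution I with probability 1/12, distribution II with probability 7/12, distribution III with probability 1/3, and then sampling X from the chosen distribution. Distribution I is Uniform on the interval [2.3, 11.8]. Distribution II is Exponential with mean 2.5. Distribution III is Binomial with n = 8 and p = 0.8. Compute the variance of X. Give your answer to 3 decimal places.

Per component, I: μ=7.05, E[X²]=57.2233; II: μ=2.5, E[X²]=12.5; III: μ=6.4, E[X²]=42.24.
E[X] = 0.0833333·7.05 + 0.583333·2.5 + 0.333333·6.4 = 4.17917.
E[X²] = 0.0833333·57.2233 + 0.583333·12.5 + 0.333333·42.24 = 26.1403.
Var(X) = E[X²] − (E[X])² = 26.1403 − 17.4654 = 8.67484.

8.675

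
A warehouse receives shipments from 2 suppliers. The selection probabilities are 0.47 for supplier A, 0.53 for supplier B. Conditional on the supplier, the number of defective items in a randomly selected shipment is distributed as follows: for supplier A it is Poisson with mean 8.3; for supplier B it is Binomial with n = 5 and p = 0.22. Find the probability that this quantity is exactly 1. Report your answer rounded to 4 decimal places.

0.2168

Conditional on each supplier, P(X = 1): A: 0.00206269; B: 0.407166.
By total probability, P(X = 1) = 0.47·0.00206269 + 0.53·0.407166 = 0.216767.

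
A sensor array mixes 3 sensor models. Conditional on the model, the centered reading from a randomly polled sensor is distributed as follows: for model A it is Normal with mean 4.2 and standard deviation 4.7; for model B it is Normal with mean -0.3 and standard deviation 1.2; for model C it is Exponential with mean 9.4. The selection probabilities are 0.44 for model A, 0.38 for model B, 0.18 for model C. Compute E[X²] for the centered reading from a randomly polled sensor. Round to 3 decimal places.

49.872

For each component E[X²] = Var + (mean)², giving A: 39.73; B: 1.53; C: 176.72.
Overall E[X²] = 0.44·39.73 + 0.38·1.53 + 0.18·176.72 = 49.8722.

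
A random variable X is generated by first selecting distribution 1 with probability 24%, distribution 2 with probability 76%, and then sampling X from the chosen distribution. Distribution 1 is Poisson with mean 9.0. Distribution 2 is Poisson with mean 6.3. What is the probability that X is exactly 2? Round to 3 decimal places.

Conditional on each component, P(X = 2): 1: 0.0049981; 2: 0.0364415.
By total probability, P(X = 2) = 0.24·0.0049981 + 0.76·0.0364415 = 0.0288951.

0.029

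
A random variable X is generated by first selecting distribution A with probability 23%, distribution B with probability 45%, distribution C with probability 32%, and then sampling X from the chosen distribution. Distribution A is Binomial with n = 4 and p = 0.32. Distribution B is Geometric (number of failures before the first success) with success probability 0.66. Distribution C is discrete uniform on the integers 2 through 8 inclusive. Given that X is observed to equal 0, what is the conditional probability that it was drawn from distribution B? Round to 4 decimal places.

0.8579

Likelihoods P(X=0 | ·): A: 0.213814; B: 0.66; C: 0.
Posterior ∝ prior × likelihood. Numerator for B: 0.45·0.66 = 0.297.
Normalizing constant: 0.23·0.213814 + 0.45·0.66 + 0.32·0 = 0.346177.
P(B | observation) = 0.297 / 0.346177 = 0.857942.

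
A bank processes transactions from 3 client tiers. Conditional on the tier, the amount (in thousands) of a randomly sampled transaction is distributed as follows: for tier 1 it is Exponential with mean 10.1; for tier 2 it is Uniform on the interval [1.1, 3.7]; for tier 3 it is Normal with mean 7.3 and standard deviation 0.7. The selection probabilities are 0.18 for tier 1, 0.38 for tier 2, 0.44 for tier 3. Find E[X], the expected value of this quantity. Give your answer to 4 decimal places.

5.9420

Component means — 1: 10.1; 2: 2.4; 3: 7.3.
E[X] = 0.18·10.1 + 0.38·2.4 + 0.44·7.3 = 5.942.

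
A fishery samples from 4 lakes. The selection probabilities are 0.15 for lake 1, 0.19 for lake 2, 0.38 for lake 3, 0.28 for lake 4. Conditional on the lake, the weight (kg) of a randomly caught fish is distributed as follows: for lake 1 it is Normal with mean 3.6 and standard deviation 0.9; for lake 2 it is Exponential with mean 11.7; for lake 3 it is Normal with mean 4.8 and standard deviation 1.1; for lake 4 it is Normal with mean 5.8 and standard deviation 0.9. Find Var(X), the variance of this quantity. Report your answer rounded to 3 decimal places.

34.368

Per component, 1: μ=3.6, E[X²]=13.77; 2: μ=11.7, E[X²]=273.78; 3: μ=4.8, E[X²]=24.25; 4: μ=5.8, E[X²]=34.45.
E[X] = 0.15·3.6 + 0.19·11.7 + 0.38·4.8 + 0.28·5.8 = 6.211.
E[X²] = 0.15·13.77 + 0.19·273.78 + 0.38·24.25 + 0.28·34.45 = 72.9447.
Var(X) = E[X²] − (E[X])² = 72.9447 − 38.5765 = 34.3682.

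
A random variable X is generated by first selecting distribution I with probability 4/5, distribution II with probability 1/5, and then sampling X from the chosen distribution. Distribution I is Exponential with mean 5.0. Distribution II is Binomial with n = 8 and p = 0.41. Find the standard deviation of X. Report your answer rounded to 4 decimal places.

4.5673

Per component, I: μ=5, E[X²]=50; II: μ=3.28, E[X²]=12.6936.
E[X] = 0.8·5 + 0.2·3.28 = 4.656.
E[X²] = 0.8·50 + 0.2·12.6936 = 42.5387.
Var(X) = E[X²] − (E[X])² = 42.5387 − 21.6783 = 20.8604.
SD(X) = √20.8604 = 4.56732.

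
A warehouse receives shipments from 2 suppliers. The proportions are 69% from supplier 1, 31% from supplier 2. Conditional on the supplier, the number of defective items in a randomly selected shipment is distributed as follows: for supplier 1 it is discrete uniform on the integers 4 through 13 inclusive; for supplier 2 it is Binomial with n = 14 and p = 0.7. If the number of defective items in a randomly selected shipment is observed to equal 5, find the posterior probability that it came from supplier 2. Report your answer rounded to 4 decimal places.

Likelihoods P(X=5 | ·): 1: 0.1; 2: 0.00662286.
Posterior ∝ prior × likelihood. Numerator for 2: 0.31·0.00662286 = 0.00205309.
Normalizing constant: 0.69·0.1 + 0.31·0.00662286 = 0.0710531.
P(2 | observation) = 0.00205309 / 0.0710531 = 0.0288951.

0.0289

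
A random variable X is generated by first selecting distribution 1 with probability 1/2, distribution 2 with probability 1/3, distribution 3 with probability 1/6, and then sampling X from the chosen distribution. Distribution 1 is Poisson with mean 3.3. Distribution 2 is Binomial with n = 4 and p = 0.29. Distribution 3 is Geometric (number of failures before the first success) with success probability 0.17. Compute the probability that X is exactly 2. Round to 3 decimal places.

Conditional on each component, P(X = 2): 1: 0.200829; 2: 0.254369; 3: 0.117113.
By total probability, P(X = 2) = 0.5·0.200829 + 0.333333·0.254369 + 0.166667·0.117113 = 0.204723.

0.205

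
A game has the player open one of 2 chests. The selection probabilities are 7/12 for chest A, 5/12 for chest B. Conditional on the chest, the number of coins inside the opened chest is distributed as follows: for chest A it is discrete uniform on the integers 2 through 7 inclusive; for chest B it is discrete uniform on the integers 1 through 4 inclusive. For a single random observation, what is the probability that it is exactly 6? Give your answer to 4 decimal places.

0.0972

Conditional on each chest, P(X = 6): A: 0.166667; B: 0.
By total probability, P(X = 6) = 0.583333·0.166667 + 0.416667·0 = 0.0972222.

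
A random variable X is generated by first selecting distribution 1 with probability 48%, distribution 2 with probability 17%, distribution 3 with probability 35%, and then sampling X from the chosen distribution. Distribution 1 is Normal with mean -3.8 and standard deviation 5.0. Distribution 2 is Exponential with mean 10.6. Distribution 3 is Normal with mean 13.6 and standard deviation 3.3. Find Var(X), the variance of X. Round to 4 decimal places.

103.2325

Per component, 1: μ=-3.8, E[X²]=39.44; 2: μ=10.6, E[X²]=224.72; 3: μ=13.6, E[X²]=195.85.
E[X] = 0.48·-3.8 + 0.17·10.6 + 0.35·13.6 = 4.738.
E[X²] = 0.48·39.44 + 0.17·224.72 + 0.35·195.85 = 125.681.
Var(X) = E[X²] − (E[X])² = 125.681 − 22.4486 = 103.232.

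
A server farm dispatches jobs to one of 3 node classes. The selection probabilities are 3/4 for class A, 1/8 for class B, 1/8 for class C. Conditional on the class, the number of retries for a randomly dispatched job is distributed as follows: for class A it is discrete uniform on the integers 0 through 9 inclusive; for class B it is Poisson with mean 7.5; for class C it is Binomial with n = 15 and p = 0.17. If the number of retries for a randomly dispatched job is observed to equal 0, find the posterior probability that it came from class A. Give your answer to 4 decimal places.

Likelihoods P(X=0 | ·): A: 0.1; B: 0.000553084; C: 0.0611183.
Posterior ∝ prior × likelihood. Numerator for A: 0.75·0.1 = 0.075.
Normalizing constant: 0.75·0.1 + 0.125·0.000553084 + 0.125·0.0611183 = 0.0827089.
P(A | observation) = 0.075 / 0.0827089 = 0.906795.

0.9068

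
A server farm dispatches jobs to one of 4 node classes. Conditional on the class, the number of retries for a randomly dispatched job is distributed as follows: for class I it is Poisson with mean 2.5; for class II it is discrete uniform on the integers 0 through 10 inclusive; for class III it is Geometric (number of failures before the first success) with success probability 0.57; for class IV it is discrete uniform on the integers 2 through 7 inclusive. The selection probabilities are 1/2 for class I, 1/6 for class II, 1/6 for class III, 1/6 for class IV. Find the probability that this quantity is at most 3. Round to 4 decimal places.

Conditional on each class, P(X ≤ 3): I: 0.757576; II: 0.363636; III: 0.965812; IV: 0.333333.
By total probability, P(X ≤ 3) = 0.5·0.757576 + 0.166667·0.363636 + 0.166667·0.965812 + 0.166667·0.333333 = 0.655918.

0.6559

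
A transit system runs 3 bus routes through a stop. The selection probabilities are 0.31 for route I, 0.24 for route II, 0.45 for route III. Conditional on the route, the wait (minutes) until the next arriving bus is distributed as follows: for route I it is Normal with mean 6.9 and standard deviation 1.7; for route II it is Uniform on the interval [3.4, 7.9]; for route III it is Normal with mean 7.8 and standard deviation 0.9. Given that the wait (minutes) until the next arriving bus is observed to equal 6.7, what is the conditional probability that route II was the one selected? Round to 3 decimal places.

0.242

Likelihoods f(6.7 | ·): I: 0.233054; II: 0.222222; III: 0.210033.
Posterior ∝ prior × likelihood. Numerator for II: 0.24·0.222222 = 0.0533333.
Normalizing constant: 0.31·0.233054 + 0.24·0.222222 + 0.45·0.210033 = 0.220095.
P(II | observation) = 0.0533333 / 0.220095 = 0.24232.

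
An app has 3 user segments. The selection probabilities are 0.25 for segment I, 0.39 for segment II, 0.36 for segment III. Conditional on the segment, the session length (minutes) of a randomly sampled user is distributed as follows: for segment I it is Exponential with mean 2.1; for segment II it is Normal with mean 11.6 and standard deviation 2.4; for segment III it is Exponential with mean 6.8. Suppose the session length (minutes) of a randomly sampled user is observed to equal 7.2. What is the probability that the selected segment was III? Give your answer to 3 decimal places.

Likelihoods f(7.2 | ·): I: 0.0154444; II: 0.030963; III: 0.0510094.
Posterior ∝ prior × likelihood. Numerator for III: 0.36·0.0510094 = 0.0183634.
Normalizing constant: 0.25·0.0154444 + 0.39·0.030963 + 0.36·0.0510094 = 0.0343.
P(III | observation) = 0.0183634 / 0.0343 = 0.535375.

0.535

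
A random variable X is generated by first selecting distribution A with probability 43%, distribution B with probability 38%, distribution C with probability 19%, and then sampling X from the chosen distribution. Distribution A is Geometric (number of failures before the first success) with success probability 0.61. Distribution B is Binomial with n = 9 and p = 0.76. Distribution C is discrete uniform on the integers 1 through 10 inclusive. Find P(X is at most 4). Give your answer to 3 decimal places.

0.518

Conditional on each component, P(X ≤ 4): A: 0.990978; B: 0.0415503; C: 0.4.
By total probability, P(X ≤ 4) = 0.43·0.990978 + 0.38·0.0415503 + 0.19·0.4 = 0.517909.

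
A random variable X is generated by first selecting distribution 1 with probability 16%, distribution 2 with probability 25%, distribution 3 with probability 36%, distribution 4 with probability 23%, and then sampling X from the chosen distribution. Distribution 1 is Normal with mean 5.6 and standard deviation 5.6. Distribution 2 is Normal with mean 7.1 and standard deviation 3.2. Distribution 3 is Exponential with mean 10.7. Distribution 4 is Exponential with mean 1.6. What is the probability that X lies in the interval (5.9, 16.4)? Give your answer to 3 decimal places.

Conditional on each component, P(5.9 < X < 16.4): 1: 0.451746; 2: 0.644341; 3: 0.360192; 4: 0.0249992.
By total probability, P(5.9 < X < 16.4) = 0.16·0.451746 + 0.25·0.644341 + 0.36·0.360192 + 0.23·0.0249992 = 0.368784.

0.369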